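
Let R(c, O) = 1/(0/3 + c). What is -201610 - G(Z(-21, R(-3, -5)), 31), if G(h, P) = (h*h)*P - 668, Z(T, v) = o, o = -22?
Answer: -215946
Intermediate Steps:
R(c, O) = 1/c (R(c, O) = 1/(0*(⅓) + c) = 1/(0 + c) = 1/c)
Z(T, v) = -22
G(h, P) = -668 + P*h² (G(h, P) = h²*P - 668 = P*h² - 668 = -668 + P*h²)
-201610 - G(Z(-21, R(-3, -5)), 31) = -201610 - (-668 + 31*(-22)²) = -201610 - (-668 + 31*484) = -201610 - (-668 + 15004) = -201610 - 1*14336 = -201610 - 14336 = -215946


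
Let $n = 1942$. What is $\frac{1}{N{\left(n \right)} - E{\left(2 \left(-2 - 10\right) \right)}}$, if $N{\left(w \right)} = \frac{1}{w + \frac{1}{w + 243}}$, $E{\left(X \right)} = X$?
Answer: $\frac{4243271}{101840689} \approx 0.041666$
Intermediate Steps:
$N{\left(w \right)} = \frac{1}{w + \frac{1}{243 + w}}$
$\frac{1}{N{\left(n \right)} - E{\left(2 \left(-2 - 10\right) \right)}} = \frac{1}{\frac{243 + 1942}{1 + 1942^{2} + 243 \cdot 1942} - 2 \left(-2 - 10\right)} = \frac{1}{\frac{1}{1 + 3771364 + 471906} \cdot 2185 - 2 \left(-12\right)} = \frac{1}{\frac{1}{4243271} \cdot 2185 - -24} = \frac{1}{\frac{1}{4243271} \cdot 2185 + 24} = \frac{1}{\frac{2185}{4243271} + 24} = \frac{1}{\frac{101840689}{4243271}} = \frac{4243271}{101840689}$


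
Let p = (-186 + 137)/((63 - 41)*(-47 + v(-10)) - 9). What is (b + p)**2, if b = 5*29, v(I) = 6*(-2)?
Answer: 35934510096/1708249 ≈ 21036.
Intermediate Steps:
v(I) = -12
b = 145
p = 49/1307 (p = (-186 + 137)/((63 - 41)*(-47 - 12) - 9) = -49/(22*(-59) - 9) = -49/(-1298 - 9) = -49/(-1307) = -49*(-1/1307) = 49/1307 ≈ 0.037490)
(b + p)**2 = (145 + 49/1307)**2 = (189564/1307)**2 = 35934510096/1708249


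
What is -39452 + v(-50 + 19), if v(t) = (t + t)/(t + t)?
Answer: -39451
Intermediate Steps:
v(t) = 1 (v(t) = (2*t)/((2*t)) = (2*t)*(1/(2*t)) = 1)
-39452 + v(-50 + 19) = -39452 + 1 = -39451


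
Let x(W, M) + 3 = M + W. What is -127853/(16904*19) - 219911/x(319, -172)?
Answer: -8831068271/5781168 ≈ -1527.6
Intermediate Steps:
x(W, M) = -3 + M + W (x(W, M) = -3 + (M + W) = -3 + M + W)
-127853/(16904*19) - 219911/x(319, -172) = -127853/(16904*19) - 219911/(-3 - 172 + 319) = -127853/321176 - 219911/144 = -8831068271/5781168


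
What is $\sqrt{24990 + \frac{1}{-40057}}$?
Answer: $\frac{\sqrt{40098035552453}}{40057} \approx 158.08$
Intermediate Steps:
$\sqrt{24990 + \frac{1}{-40057}} = \sqrt{24990 - \frac{1}{40057}} = \sqrt{\frac{1001024429}{40057}} = \frac{\sqrt{40098035552453}}{40057}$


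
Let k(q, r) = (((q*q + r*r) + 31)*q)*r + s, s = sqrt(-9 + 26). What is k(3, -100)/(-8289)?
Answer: 1004000/2763 - sqrt(17)/8289 ≈ 363.37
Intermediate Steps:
s = sqrt(17) ≈ 4.1231
k(q, r) = sqrt(17) + q*r*(31 + q**2 + r**2) (k(q, r) = (((q*q + r*r) + 31)*q)*r + sqrt(17) = (((q**2 + r**2) + 31)*q)*r + sqrt(17) = ((31 + q**2 + r**2)*q)*r + sqrt(17) = (q*(31 + q**2 + r**2))*r + sqrt(17) = q*r*(31 + q**2 + r**2) + sqrt(17) = sqrt(17) + q*r*(31 + q**2 + r**2))
k(3, -100)/(-8289) = (sqrt(17) + 3*(-100)**3 - 100*3**3 + 31*3*(-100))/(-8289) = (sqrt(17) + 3*(-1000000) - 100*27 - 9300)*(-1/8289) = (sqrt(17) - 3000000 - 2700 - 9300)*(-1/8289) = (-3012000 + sqrt(17))*(-1/8289) = 1004000/2763 - sqrt(17)/8289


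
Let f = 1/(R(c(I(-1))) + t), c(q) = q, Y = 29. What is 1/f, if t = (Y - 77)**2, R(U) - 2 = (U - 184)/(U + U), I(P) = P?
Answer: 4797/2 ≈ 2398.5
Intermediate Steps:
R(U) = 2 + (-184 + U)/(2*U) (R(U) = 2 + (U - 184)/(U + U) = 2 + (-184 + U)/((2*U)) = 2 + (-184 + U)*(1/(2*U)) = 2 + (-184 + U)/(2*U))
t = 2304 (t = (29 - 77)**2 = (-48)**2 = 2304)
f = 2/4797 (f = 1/((5/2 - 92/(-1)) + 2304) = 1/((5/2 - 92*(-1)) + 2304) = 1/((5/2 + 92) + 2304) = 1/(189/2 + 2304) = 1/(4797/2) = 2/4797 ≈ 0.00041693)
1/f = 1/(2/4797) = 4797/2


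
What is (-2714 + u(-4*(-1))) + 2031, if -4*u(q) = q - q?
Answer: -683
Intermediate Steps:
u(q) = 0 (u(q) = -(q - q)/4 = -¼*0 = 0)
(-2714 + u(-4*(-1))) + 2031 = (-2714 + 0) + 2031 = -2714 + 2031 = -683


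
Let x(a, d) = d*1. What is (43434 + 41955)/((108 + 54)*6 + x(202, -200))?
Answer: 85389/772 ≈ 110.61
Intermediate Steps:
x(a, d) = d
(43434 + 41955)/((108 + 54)*6 + x(202, -200)) = (43434 + 41955)/((108 + 54)*6 - 200) = 85389/(162*6 - 200) = 85389/(972 - 200) = 85389/772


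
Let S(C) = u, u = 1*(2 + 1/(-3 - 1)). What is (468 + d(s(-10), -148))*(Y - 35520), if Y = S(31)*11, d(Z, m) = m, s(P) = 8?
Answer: -11360240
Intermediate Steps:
u = 7/4 (u = 1*(2 + 1/(-4)) = 1*(2 - 1/4) = 1*(7/4) = 7/4 ≈ 1.7500)
S(C) = 7/4
Y = 77/4 (Y = (7/4)*11 = 77/4 ≈ 19.250)
(468 + d(s(-10), -148))*(Y - 35520) = (468 - 148)*(77/4 - 35520) = 320*(-142003/4) = -11360240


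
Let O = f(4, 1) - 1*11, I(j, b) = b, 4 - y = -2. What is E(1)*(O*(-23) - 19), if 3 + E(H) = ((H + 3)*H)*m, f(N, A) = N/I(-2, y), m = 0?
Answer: -656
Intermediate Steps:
y = 6 (y = 4 - 1*(-2) = 4 + 2 = 6)
f(N, A) = N/6
O = -31/3 (O = (⅙)*4 - 1*11 = ⅔ - 11 = -31/3 ≈ -10.333)
E(H) = -3 (E(H) = -3 + ((H + 3)*H)*0 = -3 + ((3 + H)*H)*0 = -3 + (H*(3 + H))*0 = -3 + 0 = -3)
E(1)*(O*(-23) - 19) = -3*(-31/3*(-23) - 19) = -3*(713/3 - 19) = -3*656/3 = -656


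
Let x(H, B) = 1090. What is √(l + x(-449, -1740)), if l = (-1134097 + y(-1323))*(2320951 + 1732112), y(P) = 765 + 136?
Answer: I*√4592914778258 ≈ 2.1431e+6*I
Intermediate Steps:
y(P) = 901
l = -4592914779348 (l = (-1134097 + 901)*(2320951 + 1732112) = -1133196*4053063 = -4592914779348)
√(l + x(-449, -1740)) = √(-4592914779348 + 1090) = √(-4592914778258) = I*√4592914778258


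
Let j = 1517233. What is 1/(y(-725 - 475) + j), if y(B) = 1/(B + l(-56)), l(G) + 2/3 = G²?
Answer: 5806/8809054801 ≈ 6.5909e-7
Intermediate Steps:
l(G) = -⅔ + G²
y(B) = 1/(9406/3 + B) (y(B) = 1/(B + (-⅔ + (-56)²)) = 1/(B + (-⅔ + 3136)) = 1/(B + 9406/3) = 1/(9406/3 + B))
1/(y(-725 - 475) + j) = 1/(3/(9406 + 3*(-725 - 475)) + 1517233) = 1/(3/(9406 + 3*(-1200)) + 1517233) = 1/(3/(9406 - 3600) + 1517233) = 1/(3/5806 + 1517233) = 1/(8809054801/5806) = 5806/8809054801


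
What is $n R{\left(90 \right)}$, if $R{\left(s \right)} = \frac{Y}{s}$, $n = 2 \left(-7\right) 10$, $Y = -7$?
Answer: $\frac{98}{9} \approx 10.889$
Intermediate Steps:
$n = -140$ ($n = \left(-14\right) 10 = -140$)
$R{\left(s \right)} = - \frac{7}{s}$
$n R{\left(90 \right)} = - 140 \left(- \frac{7}{90}\right) = - 140 \left(\left(-7\right) \frac{1}{90}\right) = \left(-140\right) \left(- \frac{7}{90}\right) = \frac{98}{9}$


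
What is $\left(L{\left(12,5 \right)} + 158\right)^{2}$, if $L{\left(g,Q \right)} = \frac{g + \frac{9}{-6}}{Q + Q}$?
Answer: $\frac{10118761}{400} \approx 25297.0$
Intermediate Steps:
$L{\left(g,Q \right)} = \frac{- \frac{3}{2} + g}{2 Q}$ ($L{\left(g,Q \right)} = \frac{g + 9 \left(- \frac{1}{6}\right)}{2 Q} = \left(g - \frac{3}{2}\right) \frac{1}{2 Q} = \left(- \frac{3}{2} + g\right) \frac{1}{2 Q} = \frac{- \frac{3}{2} + g}{2 Q}$)
$\left(L{\left(12,5 \right)} + 158\right)^{2} = \left(\frac{-3 + 2 \cdot 12}{4 \cdot 5} + 158\right)^{2} = \left(\frac{1}{4} \cdot \frac{1}{5} \left(-3 + 24\right) + 158\right)^{2} = \left(\frac{1}{4} \cdot \frac{1}{5} \cdot 21 + 158\right)^{2} = \left(\frac{21}{20} + 158\right)^{2} = \left(\frac{3181}{20}\right)^{2} = \frac{10118761}{400}$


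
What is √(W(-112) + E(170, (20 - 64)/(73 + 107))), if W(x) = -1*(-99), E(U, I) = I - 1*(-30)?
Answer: √28970/15 ≈ 11.347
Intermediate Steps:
E(U, I) = 30 + I (E(U, I) = I + 30 = 30 + I)
W(x) = 99
√(W(-112) + E(170, (20 - 64)/(73 + 107))) = √(99 + (30 + (20 - 64)/(73 + 107))) = √(99 + (30 - 44/180)) = √(99 + (30 - 44*1/180)) = √(99 + (30 - 11/45)) = √(99 + 1339/45) = √(5794/45) = √28970/15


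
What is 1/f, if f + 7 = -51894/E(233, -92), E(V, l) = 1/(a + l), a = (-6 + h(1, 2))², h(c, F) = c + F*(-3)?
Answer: -1/1504933 ≈ -6.6448e-7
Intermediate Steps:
h(c, F) = c - 3*F
a = 121 (a = (-6 + (1 - 3*2))² = (-6 + (1 - 6))² = (-6 - 5)² = (-11)² = 121)
E(V, l) = 1/(121 + l)
f = -1504933 (f = -7 - 51894/(1/(121 - 92)) = -7 - 51894/(1/29) = -7 - 51894/1/29 = -7 - 51894*29 = -7 - 1504926 = -1504933)
1/f = 1/(-1504933) = -1/1504933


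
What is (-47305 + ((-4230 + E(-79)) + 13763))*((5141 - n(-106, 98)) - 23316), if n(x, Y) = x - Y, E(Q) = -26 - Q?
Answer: 677848149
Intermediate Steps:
(-47305 + ((-4230 + E(-79)) + 13763))*((5141 - n(-106, 98)) - 23316) = (-47305 + ((-4230 + (-26 - 1*(-79))) + 13763))*((5141 - (-106 - 1*98)) - 23316) = (-47305 + ((-4230 + (-26 + 79)) + 13763))*((5141 - (-106 - 98)) - 23316) = (-47305 + ((-4230 + 53) + 13763))*((5141 - 1*(-204)) - 23316) = (-47305 + (-4177 + 13763))*((5141 + 204) - 23316) = (-47305 + 9586)*(5345 - 23316) = -37719*(-17971) = 677848149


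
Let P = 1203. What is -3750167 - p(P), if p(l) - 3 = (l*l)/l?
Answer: -3751373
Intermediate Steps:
p(l) = 3 + l (p(l) = 3 + (l*l)/l = 3 + l²/l = 3 + l)
-3750167 - p(P) = -3750167 - (3 + 1203) = -3750167 - 1*1206 = -3750167 - 1206 = -3751373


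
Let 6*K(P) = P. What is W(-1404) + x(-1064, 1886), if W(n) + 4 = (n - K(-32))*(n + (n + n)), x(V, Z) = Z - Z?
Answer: 5891180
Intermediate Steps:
x(V, Z) = 0
K(P) = P/6
W(n) = -4 + 3*n*(16/3 + n) (W(n) = -4 + (n - (-32)/6)*(n + (n + n)) = -4 + (n - 1*(-16/3))*(n + 2*n) = -4 + (n + 16/3)*(3*n) = -4 + (16/3 + n)*(3*n) = -4 + 3*n*(16/3 + n))
W(-1404) + x(-1064, 1886) = (-4 + 3*(-1404)² + 16*(-1404)) + 0 = (-4 + 3*1971216 - 22464) + 0 = (-4 + 5913648 - 22464) + 0 = 5891180 + 0 = 5891180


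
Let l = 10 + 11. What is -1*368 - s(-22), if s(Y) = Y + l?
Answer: -367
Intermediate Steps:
l = 21
s(Y) = 21 + Y (s(Y) = Y + 21 = 21 + Y)
-1*368 - s(-22) = -1*368 - (21 - 22) = -368 - 1*(-1) = -368 + 1 = -367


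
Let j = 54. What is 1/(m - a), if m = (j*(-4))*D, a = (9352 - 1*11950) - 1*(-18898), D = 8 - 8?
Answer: -1/16300 ≈ -6.1350e-5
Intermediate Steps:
D = 0
a = 16300 (a = (9352 - 11950) + 18898 = -2598 + 18898 = 16300)
m = 0 (m = (54*(-4))*0 = -216*0 = 0)
1/(m - a) = 1/(0 - 1*16300) = 1/(0 - 16300) = 1/(-16300) = -1/16300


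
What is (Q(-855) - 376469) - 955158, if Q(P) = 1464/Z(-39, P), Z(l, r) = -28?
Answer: -9321755/7 ≈ -1.3317e+6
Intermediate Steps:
Q(P) = -366/7 (Q(P) = 1464/(-28) = 1464*(-1/28) = -366/7)
(Q(-855) - 376469) - 955158 = (-366/7 - 376469) - 955158 = -2635649/7 - 955158 = -9321755/7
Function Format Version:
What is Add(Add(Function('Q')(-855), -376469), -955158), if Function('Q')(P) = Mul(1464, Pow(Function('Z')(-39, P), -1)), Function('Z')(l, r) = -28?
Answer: Rational(-9321755, 7) ≈ -1.3317e+6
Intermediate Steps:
Function('Q')(P) = Rational(-366, 7) (Function('Q')(P) = Mul(1464, Pow(-28, -1)) = Mul(1464, Rational(-1, 28)) = Rational(-366, 7))
Add(Add(Function('Q')(-855), -376469), -955158) = Add(Add(Rational(-366, 7), -376469), -955158) = Add(Rational(-2635649, 7), -955158) = Rational(-9321755, 7)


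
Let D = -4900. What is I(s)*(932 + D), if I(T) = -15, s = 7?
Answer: 59520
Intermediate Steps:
I(s)*(932 + D) = -15*(932 - 4900) = -15*(-3968) = 59520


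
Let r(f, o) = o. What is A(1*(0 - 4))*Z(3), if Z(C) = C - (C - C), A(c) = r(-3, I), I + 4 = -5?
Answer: -27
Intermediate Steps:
I = -9 (I = -4 - 5 = -9)
A(c) = -9
Z(C) = C (Z(C) = C - 1*0 = C + 0 = C)
A(1*(0 - 4))*Z(3) = -9*3 = -27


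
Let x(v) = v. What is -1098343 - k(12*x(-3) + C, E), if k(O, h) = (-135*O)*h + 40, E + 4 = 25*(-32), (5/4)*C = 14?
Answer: 1593409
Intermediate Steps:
C = 56/5 (C = (4/5)*14 = 56/5 ≈ 11.200)
E = -804 (E = -4 + 25*(-32) = -4 - 800 = -804)
k(O, h) = 40 - 135*O*h (k(O, h) = -135*O*h + 40 = 40 - 135*O*h)
-1098343 - k(12*x(-3) + C, E) = -1098343 - (40 - 135*(12*(-3) + 56/5)*(-804)) = -1098343 - (40 - 135*(-36 + 56/5)*(-804)) = -1098343 - (40 - 135*(-124/5)*(-804)) = -1098343 - (40 - 2691792) = -1098343 - 1*(-2691752) = -1098343 + 2691752 = 1593409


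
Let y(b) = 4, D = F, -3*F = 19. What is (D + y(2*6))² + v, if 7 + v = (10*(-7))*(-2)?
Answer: 1246/9 ≈ 138.44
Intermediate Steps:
F = -19/3 (F = -⅓*19 = -19/3 ≈ -6.3333)
D = -19/3 ≈ -6.3333
v = 133 (v = -7 + (10*(-7))*(-2) = -7 - 70*(-2) = -7 + 140 = 133)
(D + y(2*6))² + v = (-19/3 + 4)² + 133 = (-7/3)² + 133 = 49/9 + 133 = 1246/9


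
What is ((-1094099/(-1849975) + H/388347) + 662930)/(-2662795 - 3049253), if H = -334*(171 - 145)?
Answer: -476270694566463703/4103719447195983600 ≈ -0.11606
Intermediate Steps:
H = -8684 (H = -334*26 = -8684)
((-1094099/(-1849975) + H/388347) + 662930)/(-2662795 - 3049253) = ((-1094099/(-1849975) - 8684/388347) + 662930)/(-2662795 - 3049253) = ((-1094099*(-1/1849975) - 8684*1/388347) + 662930)/(-5712048) = ((1094099/1849975 - 8684/388347) + 662930)*(-1/5712048) = (408824881453/718432241325 + 662930)*(-1/5712048) = (476270694566463703/718432241325)*(-1/5712048) = -476270694566463703/4103719447195983600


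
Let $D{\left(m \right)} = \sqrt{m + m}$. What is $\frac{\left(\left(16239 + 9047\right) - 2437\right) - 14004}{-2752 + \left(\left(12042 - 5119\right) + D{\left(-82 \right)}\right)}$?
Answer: $\frac{7378499}{3479481} - \frac{3538 i \sqrt{41}}{3479481} \approx 2.1206 - 0.0065108 i$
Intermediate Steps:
$D{\left(m \right)} = \sqrt{2} \sqrt{m}$ ($D{\left(m \right)} = \sqrt{2 m} = \sqrt{2} \sqrt{m}$)
$\frac{\left(\left(16239 + 9047\right) - 2437\right) - 14004}{-2752 + \left(\left(12042 - 5119\right) + D{\left(-82 \right)}\right)} = \frac{\left(\left(16239 + 9047\right) - 2437\right) - 14004}{-2752 + \left(\left(12042 - 5119\right) + \sqrt{2} \sqrt{-82}\right)} = \frac{\left(25286 - 2437\right) - 14004}{-2752 + \left(6923 + \sqrt{2} i \sqrt{82}\right)} = \frac{22849 - 14004}{-2752 + \left(6923 + 2 i \sqrt{41}\right)} = \frac{8845}{4171 + 2 i \sqrt{41}}$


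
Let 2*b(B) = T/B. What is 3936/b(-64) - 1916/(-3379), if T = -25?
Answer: 1702415132/84475 ≈ 20153.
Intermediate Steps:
b(B) = -25/(2*B) (b(B) = (-25/B)/2 = -25/(2*B))
3936/b(-64) - 1916/(-3379) = 3936/((-25/2/(-64))) - 1916/(-3379) = 3936/((-25/2*(-1/64))) - 1916*(-1/3379) = 3936/(25/128) + 1916/3379 = 3936*(128/25) + 1916/3379 = 503808/25 + 1916/3379 = 1702415132/84475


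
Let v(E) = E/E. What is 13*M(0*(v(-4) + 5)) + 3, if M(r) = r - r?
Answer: 3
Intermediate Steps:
v(E) = 1
M(r) = 0
13*M(0*(v(-4) + 5)) + 3 = 13*0 + 3 = 0 + 3 = 3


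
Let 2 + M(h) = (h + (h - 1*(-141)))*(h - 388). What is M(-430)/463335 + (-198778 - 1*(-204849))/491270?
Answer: 4488437609/3501885930 ≈ 1.2817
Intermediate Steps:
M(h) = -2 + (-388 + h)*(141 + 2*h) (M(h) = -2 + (h + (h - 1*(-141)))*(h - 388) = -2 + (h + (h + 141))*(-388 + h) = -2 + (h + (141 + h))*(-388 + h) = -2 + (141 + 2*h)*(-388 + h) = -2 + (-388 + h)*(141 + 2*h))
M(-430)/463335 + (-198778 - 1*(-204849))/491270 = (-54710 - 635*(-430) + 2*(-430)²)/463335 + (-198778 - 1*(-204849))/491270 = (-54710 + 273050 + 2*184900)*(1/463335) + (-198778 + 204849)*(1/491270) = (-54710 + 273050 + 369800)*(1/463335) + 6071*(1/491270) = 588140*(1/463335) + 467/37790 = 117628/92667 + 467/37790 = 4488437609/3501885930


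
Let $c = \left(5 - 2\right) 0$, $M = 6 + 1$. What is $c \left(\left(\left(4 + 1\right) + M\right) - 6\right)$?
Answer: $0$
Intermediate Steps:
$M = 7$
$c = 0$ ($c = 3 \cdot 0 = 0$)
$c \left(\left(\left(4 + 1\right) + M\right) - 6\right) = 0 \left(\left(\left(4 + 1\right) + 7\right) - 6\right) = 0 \left(\left(5 + 7\right) - 6\right) = 0 \left(12 - 6\right) = 0 \cdot 6 = 0$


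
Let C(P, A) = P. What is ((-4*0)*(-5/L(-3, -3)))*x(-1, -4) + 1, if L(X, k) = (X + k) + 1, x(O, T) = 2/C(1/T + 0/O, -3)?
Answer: 1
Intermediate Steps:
x(O, T) = 2*T (x(O, T) = 2/(1/T + 0/O) = 2/(1/T + 0) = 2/(1/T) = 2*T)
L(X, k) = 1 + X + k
((-4*0)*(-5/L(-3, -3)))*x(-1, -4) + 1 = ((-4*0)*(-5/(1 - 3 - 3)))*(2*(-4)) + 1 = (0*(-5/(-5)))*(-8) + 1 = (0*(-5*(-1/5)))*(-8) + 1 = (0*1)*(-8) + 1 = 0*(-8) + 1 = 0 + 1 = 1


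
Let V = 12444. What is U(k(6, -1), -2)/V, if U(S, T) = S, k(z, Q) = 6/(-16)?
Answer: -1/33184 ≈ -3.0135e-5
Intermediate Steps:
k(z, Q) = -3/8 (k(z, Q) = 6*(-1/16) = -3/8)
U(k(6, -1), -2)/V = -3/8/12444 = -3/8*1/12444 = -1/33184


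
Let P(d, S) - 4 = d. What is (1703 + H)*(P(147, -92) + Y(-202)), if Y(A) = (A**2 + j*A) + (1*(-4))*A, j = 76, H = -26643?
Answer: -658690340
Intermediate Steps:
P(d, S) = 4 + d
Y(A) = A**2 + 72*A (Y(A) = (A**2 + 76*A) + (1*(-4))*A = (A**2 + 76*A) - 4*A = A**2 + 72*A)
(1703 + H)*(P(147, -92) + Y(-202)) = (1703 - 26643)*((4 + 147) - 202*(72 - 202)) = -24940*(151 - 202*(-130)) = -24940*(151 + 26260) = -24940*26411 = -658690340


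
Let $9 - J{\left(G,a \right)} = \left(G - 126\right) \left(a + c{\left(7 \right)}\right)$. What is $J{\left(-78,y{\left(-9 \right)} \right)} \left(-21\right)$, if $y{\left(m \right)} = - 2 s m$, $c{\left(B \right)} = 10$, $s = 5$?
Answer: $-428589$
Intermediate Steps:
$y{\left(m \right)} = - 10 m$ ($y{\left(m \right)} = \left(-2\right) 5 m = - 10 m$)
$J{\left(G,a \right)} = 9 - \left(-126 + G\right) \left(10 + a\right)$ ($J{\left(G,a \right)} = 9 - \left(G - 126\right) \left(a + 10\right) = 9 - \left(-126 + G\right) \left(10 + a\right)$)
$J{\left(-78,y{\left(-9 \right)} \right)} \left(-21\right) = \left(1269 - -780 + 126 \left(\left(-10\right) \left(-9\right)\right) - - 78 \left(\left(-10\right) \left(-9\right)\right)\right) \left(-21\right) = \left(1269 + 780 + 126 \cdot 90 - \left(-78\right) 90\right) \left(-21\right) = \left(1269 + 780 + 11340 + 7020\right) \left(-21\right) = 20409 \left(-21\right) = -428589$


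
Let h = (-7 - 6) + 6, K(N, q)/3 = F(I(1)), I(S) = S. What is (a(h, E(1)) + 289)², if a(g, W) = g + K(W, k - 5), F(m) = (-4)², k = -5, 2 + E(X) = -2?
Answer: 108900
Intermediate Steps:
E(X) = -4 (E(X) = -2 - 2 = -4)
F(m) = 16
K(N, q) = 48 (K(N, q) = 3*16 = 48)
h = -7 (h = -13 + 6 = -7)
a(g, W) = 48 + g (a(g, W) = g + 48 = 48 + g)
(a(h, E(1)) + 289)² = ((48 - 7) + 289)² = (41 + 289)² = 330² = 108900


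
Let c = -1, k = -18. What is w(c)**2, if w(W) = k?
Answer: 324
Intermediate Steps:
w(W) = -18
w(c)**2 = (-18)**2 = 324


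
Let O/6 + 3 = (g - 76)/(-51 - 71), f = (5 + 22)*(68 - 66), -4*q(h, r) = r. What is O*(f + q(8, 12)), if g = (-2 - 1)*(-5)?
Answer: -765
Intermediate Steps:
g = 15 (g = -3*(-5) = 15)
q(h, r) = -r/4
f = 54 (f = 27*2 = 54)
O = -15 (O = -18 + 6*((15 - 76)/(-51 - 71)) = -18 + 6*(-61/(-122)) = -18 + 6*(-61*(-1/122)) = -18 + 6*(½) = -18 + 3 = -15)
O*(f + q(8, 12)) = -15*(54 - ¼*12) = -15*(54 - 3) = -15*51 = -765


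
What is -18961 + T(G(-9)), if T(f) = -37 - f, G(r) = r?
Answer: -18989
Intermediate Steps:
-18961 + T(G(-9)) = -18961 + (-37 - 1*(-9)) = -18961 + (-37 + 9) = -18961 - 28 = -18989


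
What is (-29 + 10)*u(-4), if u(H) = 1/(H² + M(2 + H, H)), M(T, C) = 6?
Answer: -19/22 ≈ -0.86364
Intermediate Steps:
u(H) = 1/(6 + H²) (u(H) = 1/(H² + 6) = 1/(6 + H²))
(-29 + 10)*u(-4) = (-29 + 10)/(6 + (-4)²) = -19/(6 + 16) = -19/22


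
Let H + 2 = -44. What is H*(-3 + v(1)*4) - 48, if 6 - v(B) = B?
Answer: -830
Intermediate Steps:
H = -46 (H = -2 - 44 = -46)
v(B) = 6 - B
H*(-3 + v(1)*4) - 48 = -46*(-3 + (6 - 1*1)*4) - 48 = -46*(-3 + (6 - 1)*4) - 48 = -46*(-3 + 5*4) - 48 = -46*(-3 + 20) - 48 = -46*17 - 48 = -782 - 48 = -830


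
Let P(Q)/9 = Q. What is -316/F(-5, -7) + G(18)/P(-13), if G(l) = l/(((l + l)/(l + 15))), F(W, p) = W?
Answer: 24593/390 ≈ 63.059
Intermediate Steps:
P(Q) = 9*Q
G(l) = 15/2 + l/2 (G(l) = l/(((2*l)/(15 + l))) = l/((2*l/(15 + l))) = l*((15 + l)/(2*l)) = 15/2 + l/2)
-316/F(-5, -7) + G(18)/P(-13) = -316/(-5) + (15/2 + (1/2)*18)/((9*(-13))) = -316*(-1/5) + (15/2 + 9)/(-117) = 316/5 + (33/2)*(-1/117) = 316/5 - 11/78 = 24593/390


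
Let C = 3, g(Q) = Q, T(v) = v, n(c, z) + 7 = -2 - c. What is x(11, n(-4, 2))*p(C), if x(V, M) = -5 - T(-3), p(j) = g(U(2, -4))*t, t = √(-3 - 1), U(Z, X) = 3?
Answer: -12*I ≈ -12.0*I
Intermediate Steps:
n(c, z) = -9 - c (n(c, z) = -7 + (-2 - c) = -9 - c)
t = 2*I (t = √(-4) = 2*I ≈ 2.0*I)
p(j) = 6*I (p(j) = 3*(2*I) = 6*I)
x(V, M) = -2 (x(V, M) = -5 - 1*(-3) = -5 + 3 = -2)
x(11, n(-4, 2))*p(C) = -12*I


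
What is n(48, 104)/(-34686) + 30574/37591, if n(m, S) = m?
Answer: 176447566/217313571 ≈ 0.81195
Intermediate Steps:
n(48, 104)/(-34686) + 30574/37591 = 48/(-34686) + 30574/37591 = 48*(-1/34686) + 30574*(1/37591) = -8/5781 + 30574/37591 = 176447566/217313571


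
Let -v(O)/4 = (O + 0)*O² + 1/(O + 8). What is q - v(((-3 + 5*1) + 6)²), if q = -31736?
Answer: 18303121/18 ≈ 1.0168e+6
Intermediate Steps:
v(O) = -4*O³ - 4/(8 + O) (v(O) = -4*((O + 0)*O² + 1/(O + 8)) = -4*(O*O² + 1/(8 + O)) = -4*(O³ + 1/(8 + O)) = -4*O³ - 4/(8 + O))
q - v(((-3 + 5*1) + 6)²) = -31736 - 4*(-1 - (((-3 + 5*1) + 6)²)⁴ - 8*((-3 + 5*1) + 6)⁶)/(8 + ((-3 + 5*1) + 6)²) = -31736 - 4*(-1 - (((-3 + 5) + 6)²)⁴ - 8*((-3 + 5) + 6)⁶)/(8 + ((-3 + 5) + 6)²) = -31736 - 4*(-1 - ((2 + 6)²)⁴ - 8*(2 + 6)⁶)/(8 + (2 + 6)²) = -31736 - 4*(-1 - (8²)⁴ - 8*(8²)³)/(8 + 8²) = -31736 - 4*(-1 - 1*64⁴ - 8*64³)/(8 + 64) = -31736 - 4*(-1 - 1*16777216 - 8*262144)/72 = -31736 - 4*(-1 - 16777216 - 2097152)/72 = -31736 - 4*(-18874369)/72 = -31736 - 1*(-18874369/18) = -31736 + 18874369/18 = 18303121/18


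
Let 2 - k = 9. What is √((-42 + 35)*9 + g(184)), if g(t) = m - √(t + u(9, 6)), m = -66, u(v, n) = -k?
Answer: √(-129 - √191) ≈ 11.951*I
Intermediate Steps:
k = -7 (k = 2 - 1*9 = 2 - 9 = -7)
u(v, n) = 7 (u(v, n) = -1*(-7) = 7)
g(t) = -66 - √(7 + t) (g(t) = -66 - √(t + 7) = -66 - √(7 + t))
√((-42 + 35)*9 + g(184)) = √((-42 + 35)*9 + (-66 - √(7 + 184))) = √(-7*9 + (-66 - √191)) = √(-63 + (-66 - √191)) = √(-129 - √191)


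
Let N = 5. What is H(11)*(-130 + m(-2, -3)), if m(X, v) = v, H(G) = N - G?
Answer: 798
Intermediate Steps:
H(G) = 5 - G
H(11)*(-130 + m(-2, -3)) = (5 - 1*11)*(-130 - 3) = (5 - 11)*(-133) = -6*(-133) = 798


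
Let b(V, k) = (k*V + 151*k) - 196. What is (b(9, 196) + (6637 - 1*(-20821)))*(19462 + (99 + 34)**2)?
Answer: 2177865922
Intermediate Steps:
b(V, k) = -196 + 151*k + V*k (b(V, k) = (V*k + 151*k) - 196 = (151*k + V*k) - 196 = -196 + 151*k + V*k)
(b(9, 196) + (6637 - 1*(-20821)))*(19462 + (99 + 34)**2) = ((-196 + 151*196 + 9*196) + (6637 - 1*(-20821)))*(19462 + (99 + 34)**2) = ((-196 + 29596 + 1764) + (6637 + 20821))*(19462 + 133**2) = (31164 + 27458)*(19462 + 17689) = 58622*37151 = 2177865922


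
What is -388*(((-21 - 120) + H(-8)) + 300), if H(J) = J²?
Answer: -86524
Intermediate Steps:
-388*(((-21 - 120) + H(-8)) + 300) = -388*(((-21 - 120) + (-8)²) + 300) = -388*((-141 + 64) + 300) = -388*(-77 + 300) = -388*223 = -86524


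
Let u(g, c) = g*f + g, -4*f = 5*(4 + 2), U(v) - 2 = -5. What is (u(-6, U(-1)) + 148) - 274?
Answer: -87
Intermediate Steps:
U(v) = -3 (U(v) = 2 - 5 = -3)
f = -15/2 (f = -5*(4 + 2)/4 = -5*6/4 = -¼*30 = -15/2 ≈ -7.5000)
u(g, c) = -13*g/2 (u(g, c) = g*(-15/2) + g = -15*g/2 + g = -13*g/2)
(u(-6, U(-1)) + 148) - 274 = (-13/2*(-6) + 148) - 274 = (39 + 148) - 274 = 187 - 274 = -87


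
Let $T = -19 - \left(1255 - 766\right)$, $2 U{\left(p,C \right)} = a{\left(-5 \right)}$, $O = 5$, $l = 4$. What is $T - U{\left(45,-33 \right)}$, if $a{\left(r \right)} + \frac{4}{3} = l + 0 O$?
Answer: $- \frac{1528}{3} \approx -509.33$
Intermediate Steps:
$a{\left(r \right)} = \frac{8}{3}$ ($a{\left(r \right)} = - \frac{4}{3} + \left(4 + 0 \cdot 5\right) = - \frac{4}{3} + \left(4 + 0\right) = - \frac{4}{3} + 4 = \frac{8}{3}$)
$U{\left(p,C \right)} = \frac{4}{3}$ ($U{\left(p,C \right)} = \frac{1}{2} \cdot \frac{8}{3} = \frac{4}{3}$)
$T = -508$ ($T = -19 - 489 = -508$)
$T - U{\left(45,-33 \right)} = -508 - \frac{4}{3} = - \frac{1528}{3}$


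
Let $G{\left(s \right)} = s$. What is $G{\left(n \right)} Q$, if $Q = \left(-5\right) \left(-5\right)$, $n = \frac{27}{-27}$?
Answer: $-25$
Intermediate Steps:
$n = -1$ ($n = 27 \left(- \frac{1}{27}\right) = -1$)
$Q = 25$
$G{\left(n \right)} Q = \left(-1\right) 25 = -25$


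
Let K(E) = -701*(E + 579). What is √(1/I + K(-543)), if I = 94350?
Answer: I*√8985956644626/18870 ≈ 158.86*I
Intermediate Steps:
K(E) = -405879 - 701*E (K(E) = -701*(579 + E) = -405879 - 701*E)
√(1/I + K(-543)) = √(1/94350 + (-405879 - 701*(-543))) = √(1/94350 + (-405879 + 380643)) = √(1/94350 - 25236) = √(-2381016599/94350) = I*√8985956644626/18870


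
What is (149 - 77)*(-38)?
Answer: -2736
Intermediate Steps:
(149 - 77)*(-38) = 72*(-38) = -2736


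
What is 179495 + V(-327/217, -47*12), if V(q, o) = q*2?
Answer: 38949761/217 ≈ 1.7949e+5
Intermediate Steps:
V(q, o) = 2*q
179495 + V(-327/217, -47*12) = 179495 + 2*(-327/217) = 179495 - 654/217 = 38949761/217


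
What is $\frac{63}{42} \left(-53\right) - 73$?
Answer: $- \frac{305}{2} \approx -152.5$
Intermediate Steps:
$\frac{63}{42} \left(-53\right) - 73 = 63 \cdot \frac{1}{42} \left(-53\right) - 73 = \frac{3}{2} \left(-53\right) - 73 = - \frac{159}{2} - 73 = - \frac{305}{2}$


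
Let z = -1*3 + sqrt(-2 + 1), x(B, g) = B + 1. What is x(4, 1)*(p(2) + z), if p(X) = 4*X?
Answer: 25 + 5*I ≈ 25.0 + 5.0*I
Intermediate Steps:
x(B, g) = 1 + B
z = -3 + I (z = -3 + sqrt(-1) = -3 + I ≈ -3.0 + 1.0*I)
x(4, 1)*(p(2) + z) = (1 + 4)*(4*2 + (-3 + I)) = 5*(8 + (-3 + I)) = 5*(5 + I) = 25 + 5*I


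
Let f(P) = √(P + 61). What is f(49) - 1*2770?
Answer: -2770 + √110 ≈ -2759.5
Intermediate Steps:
f(P) = √(61 + P)
f(49) - 1*2770 = √(61 + 49) - 1*2770 = √110 - 2770 = -2770 + √110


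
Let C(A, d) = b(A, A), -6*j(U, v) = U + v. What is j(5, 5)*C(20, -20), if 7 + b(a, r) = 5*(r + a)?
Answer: -965/3 ≈ -321.67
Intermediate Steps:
j(U, v) = -U/6 - v/6 (j(U, v) = -(U + v)/6 = -U/6 - v/6)
b(a, r) = -7 + 5*a + 5*r (b(a, r) = -7 + 5*(r + a) = -7 + 5*(a + r) = -7 + (5*a + 5*r) = -7 + 5*a + 5*r)
C(A, d) = -7 + 10*A (C(A, d) = -7 + 5*A + 5*A = -7 + 10*A)
j(5, 5)*C(20, -20) = (-⅙*5 - ⅙*5)*(-7 + 10*20) = (-⅚ - ⅚)*(-7 + 200) = -5/3*193 = -965/3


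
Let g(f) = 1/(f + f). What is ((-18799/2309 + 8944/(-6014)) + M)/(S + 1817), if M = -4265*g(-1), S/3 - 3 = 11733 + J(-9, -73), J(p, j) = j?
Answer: 4211268759/73014302108 ≈ 0.057677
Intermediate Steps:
g(f) = 1/(2*f)
S = 34989 (S = 9 + 3*(11733 - 73) = 9 + 3*11660 = 9 + 34980 = 34989)
M = 4265/2 (M = -4265/(2*(-1)) = -4265*(-1)/2 = -4265*(-½) = 4265/2 ≈ 2132.5)
((-18799/2309 + 8944/(-6014)) + M)/(S + 1817) = ((-18799/2309 + 8944/(-6014)) + 4265/2)/(34989 + 1817) = ((-18799*1/2309 + 8944*(-1/6014)) + 4265/2)/36806 = ((-18799/2309 - 4472/3007) + 4265/2)*(1/36806) = (-66854441/6943163 + 4265/2)*(1/36806) = (29478881313/13886326)*(1/36806) = 4211268759/73014302108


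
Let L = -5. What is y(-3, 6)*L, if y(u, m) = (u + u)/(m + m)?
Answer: 5/2 ≈ 2.5000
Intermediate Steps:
y(u, m) = u/m (y(u, m) = (2*u)/((2*m)) = (2*u)*(1/(2*m)) = u/m)
y(-3, 6)*L = -3/6*(-5) = -3*1/6*(-5) = -1/2*(-5) = 5/2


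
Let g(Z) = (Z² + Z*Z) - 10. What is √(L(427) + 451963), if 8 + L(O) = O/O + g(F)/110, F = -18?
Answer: √11299045/5 ≈ 672.28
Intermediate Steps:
g(Z) = -10 + 2*Z² (g(Z) = (Z² + Z²) - 10 = 2*Z² - 10 = -10 + 2*Z²)
L(O) = -6/5 (L(O) = -8 + (O/O + (-10 + 2*(-18)²)/110) = -8 + (1 + (-10 + 2*324)*(1/110)) = -8 + (1 + (-10 + 648)*(1/110)) = -8 + (1 + 638*(1/110)) = -8 + (1 + 29/5) = -8 + 34/5 = -6/5)
√(L(427) + 451963) = √(-6/5 + 451963) = √(2259809/5) = √11299045/5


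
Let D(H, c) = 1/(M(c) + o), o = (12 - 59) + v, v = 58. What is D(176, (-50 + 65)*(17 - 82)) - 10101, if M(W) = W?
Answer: -9737365/964 ≈ -10101.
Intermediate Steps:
o = 11 (o = (12 - 59) + 58 = -47 + 58 = 11)
D(H, c) = 1/(11 + c) (D(H, c) = 1/(c + 11) = 1/(11 + c))
D(176, (-50 + 65)*(17 - 82)) - 10101 = 1/(11 + (-50 + 65)*(17 - 82)) - 10101 = 1/(11 + 15*(-65)) - 10101 = 1/(11 - 975) - 10101 = 1/(-964) - 10101 = -1/964 - 10101 = -9737365/964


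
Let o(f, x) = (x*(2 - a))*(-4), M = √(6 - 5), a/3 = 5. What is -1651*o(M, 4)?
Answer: -343408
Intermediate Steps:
a = 15 (a = 3*5 = 15)
M = 1 (M = √1 = 1)
o(f, x) = 52*x (o(f, x) = (x*(2 - 1*15))*(-4) = (x*(2 - 15))*(-4) = (x*(-13))*(-4) = -13*x*(-4) = 52*x)
-1651*o(M, 4) = -85852*4 = -1651*208 = -343408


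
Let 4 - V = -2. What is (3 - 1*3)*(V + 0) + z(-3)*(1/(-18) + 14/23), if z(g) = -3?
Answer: -229/138 ≈ -1.6594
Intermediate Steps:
V = 6 (V = 4 - 1*(-2) = 4 + 2 = 6)
(3 - 1*3)*(V + 0) + z(-3)*(1/(-18) + 14/23) = (3 - 1*3)*(6 + 0) - 3*(1/(-18) + 14/23) = (3 - 3)*6 - 3*(1*(-1/18) + 14*(1/23)) = 0*6 - 3*(-1/18 + 14/23) = 0 - 3*229/414 = 0 - 229/138 = -229/138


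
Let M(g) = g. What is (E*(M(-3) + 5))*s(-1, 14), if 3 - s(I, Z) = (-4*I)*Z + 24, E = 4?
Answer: -616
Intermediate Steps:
s(I, Z) = -21 + 4*I*Z (s(I, Z) = 3 - ((-4*I)*Z + 24) = 3 - (-4*I*Z + 24) = 3 - (24 - 4*I*Z) = 3 + (-24 + 4*I*Z) = -21 + 4*I*Z)
(E*(M(-3) + 5))*s(-1, 14) = (4*(-3 + 5))*(-21 + 4*(-1)*14) = (4*2)*(-21 - 56) = 8*(-77) = -616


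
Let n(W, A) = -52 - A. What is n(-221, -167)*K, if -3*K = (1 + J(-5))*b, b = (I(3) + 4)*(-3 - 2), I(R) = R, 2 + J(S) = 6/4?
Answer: 4025/6 ≈ 670.83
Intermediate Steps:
J(S) = -½ (J(S) = -2 + 6/4 = -2 + 6*(¼) = -2 + 3/2 = -½)
b = -35 (b = (3 + 4)*(-3 - 2) = 7*(-5) = -35)
K = 35/6 (K = -(1 - ½)*(-35)/3 = -(-35)/6 = -⅓*(-35/2) = 35/6 ≈ 5.8333)
n(-221, -167)*K = (-52 - 1*(-167))*(35/6) = (-52 + 167)*(35/6) = 115*(35/6) = 4025/6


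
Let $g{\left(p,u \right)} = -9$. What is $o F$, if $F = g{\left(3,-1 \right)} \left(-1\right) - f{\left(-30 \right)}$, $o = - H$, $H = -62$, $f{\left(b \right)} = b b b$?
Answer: $1674558$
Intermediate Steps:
$f{\left(b \right)} = b^{3}$ ($f{\left(b \right)} = b^{2} b = b^{3}$)
$o = 62$ ($o = \left(-1\right) \left(-62\right) = 62$)
$F = 27009$ ($F = \left(-9\right) \left(-1\right) - \left(-30\right)^{3} = 9 - -27000 = 9 + 27000 = 27009$)
$o F = 62 \cdot 27009 = 1674558$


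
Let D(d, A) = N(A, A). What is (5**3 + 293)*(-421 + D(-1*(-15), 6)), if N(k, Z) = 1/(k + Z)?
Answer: -1055659/6 ≈ -1.7594e+5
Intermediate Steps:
N(k, Z) = 1/(Z + k)
D(d, A) = 1/(2*A) (D(d, A) = 1/(A + A) = 1/(2*A))
(5**3 + 293)*(-421 + D(-1*(-15), 6)) = (5**3 + 293)*(-421 + (1/2)/6) = (125 + 293)*(-421 + (1/2)*(1/6)) = 418*(-421 + 1/12) = 418*(-5051/12) = -1055659/6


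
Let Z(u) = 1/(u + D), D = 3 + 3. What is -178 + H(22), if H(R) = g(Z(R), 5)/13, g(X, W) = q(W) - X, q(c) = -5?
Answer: -64933/364 ≈ -178.39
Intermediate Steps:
D = 6
Z(u) = 1/(6 + u) (Z(u) = 1/(u + 6) = 1/(6 + u))
g(X, W) = -5 - X
H(R) = -5/13 - 1/(13*(6 + R)) (H(R) = (-5 - 1/(6 + R))/13 = (-5 - 1/(6 + R))*(1/13) = -5/13 - 1/(13*(6 + R)))
-178 + H(22) = -178 + (-31 - 5*22)/(13*(6 + 22)) = -178 + (1/13)*(-31 - 110)/28 = -178 + (1/13)*(1/28)*(-141) = -178 - 141/364 = -64933/364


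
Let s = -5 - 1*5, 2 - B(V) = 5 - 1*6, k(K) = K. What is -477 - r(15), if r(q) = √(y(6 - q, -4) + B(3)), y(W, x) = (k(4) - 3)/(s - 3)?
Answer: -477 - √494/13 ≈ -478.71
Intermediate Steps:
B(V) = 3 (B(V) = 2 - (5 - 1*6) = 2 - (5 - 6) = 2 - 1*(-1) = 2 + 1 = 3)
s = -10 (s = -5 - 5 = -10)
y(W, x) = -1/13 (y(W, x) = (4 - 3)/(-10 - 3) = 1/(-13) = 1*(-1/13) = -1/13)
r(q) = √494/13 (r(q) = √(-1/13 + 3) = √(38/13) = √494/13)
-477 - r(15) = -477 - √494/13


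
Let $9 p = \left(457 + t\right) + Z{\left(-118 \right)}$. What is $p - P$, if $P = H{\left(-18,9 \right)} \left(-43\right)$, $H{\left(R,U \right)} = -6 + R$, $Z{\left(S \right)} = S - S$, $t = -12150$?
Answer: $- \frac{20981}{9} \approx -2331.2$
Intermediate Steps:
$Z{\left(S \right)} = 0$
$P = 1032$ ($P = \left(-6 - 18\right) \left(-43\right) = \left(-24\right) \left(-43\right) = 1032$)
$p = - \frac{11693}{9}$ ($p = \frac{\left(457 - 12150\right) + 0}{9} = \frac{-11693 + 0}{9} = \frac{1}{9} \left(-11693\right) = - \frac{11693}{9} \approx -1299.2$)
$p - P = - \frac{11693}{9} - 1032 = - \frac{20981}{9}$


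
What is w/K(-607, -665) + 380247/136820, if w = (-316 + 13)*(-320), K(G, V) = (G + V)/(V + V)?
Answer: 735181377091/7251460 ≈ 1.0138e+5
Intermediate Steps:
K(G, V) = (G + V)/(2*V) (K(G, V) = (G + V)/((2*V)) = (G + V)*(1/(2*V)) = (G + V)/(2*V))
w = 96960 (w = -303*(-320) = 96960)
w/K(-607, -665) + 380247/136820 = 96960/(((1/2)*(-607 - 665)/(-665))) + 380247/136820 = 96960/(((1/2)*(-1/665)*(-1272))) + 380247*(1/136820) = 96960/(636/665) + 380247/136820 = 96960*(665/636) + 380247/136820 = 5373200/53 + 380247/136820 = 735181377091/7251460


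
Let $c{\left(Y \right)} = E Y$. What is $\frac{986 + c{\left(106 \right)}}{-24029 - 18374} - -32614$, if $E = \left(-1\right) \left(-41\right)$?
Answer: $\frac{1382926110}{42403} \approx 32614.0$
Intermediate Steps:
$E = 41$
$c{\left(Y \right)} = 41 Y$
$\frac{986 + c{\left(106 \right)}}{-24029 - 18374} - -32614 = \frac{986 + 41 \cdot 106}{-24029 - 18374} - -32614 = \frac{986 + 4346}{-42403} + 32614 = 5332 \left(- \frac{1}{42403}\right) + 32614 = - \frac{5332}{42403} + 32614 = \frac{1382926110}{42403}$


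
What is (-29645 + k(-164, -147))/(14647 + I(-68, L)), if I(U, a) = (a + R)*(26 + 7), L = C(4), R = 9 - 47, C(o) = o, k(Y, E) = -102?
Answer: -29747/13525 ≈ -2.1994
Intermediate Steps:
R = -38
L = 4
I(U, a) = -1254 + 33*a (I(U, a) = (a - 38)*(26 + 7) = (-38 + a)*33 = -1254 + 33*a)
(-29645 + k(-164, -147))/(14647 + I(-68, L)) = (-29645 - 102)/(14647 + (-1254 + 33*4)) = -29747/(14647 + (-1254 + 132)) = -29747/(14647 - 1122) = -29747/13525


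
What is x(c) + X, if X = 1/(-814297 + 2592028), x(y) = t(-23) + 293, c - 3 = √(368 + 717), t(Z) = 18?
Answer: 552874342/1777731 ≈ 311.00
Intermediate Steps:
c = 3 + √1085 (c = 3 + √(368 + 717) = 3 + √1085 ≈ 35.939)
x(y) = 311 (x(y) = 18 + 293 = 311)
X = 1/1777731 ≈ 5.6252e-7
x(c) + X = 311 + 1/1777731 = 552874342/1777731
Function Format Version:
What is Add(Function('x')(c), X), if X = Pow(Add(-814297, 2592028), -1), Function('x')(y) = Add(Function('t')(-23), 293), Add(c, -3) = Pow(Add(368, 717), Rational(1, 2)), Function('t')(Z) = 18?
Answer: Rational(552874342, 1777731) ≈ 311.00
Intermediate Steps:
c = Add(3, Pow(1085, Rational(1, 2))) (c = Add(3, Pow(Add(368, 717), Rational(1, 2))) = Add(3, Pow(1085, Rational(1, 2))) ≈ 35.939)
Function('x')(y) = 311 (Function('x')(y) = Add(18, 293) = 311)
X = Rational(1, 1777731) (X = Pow(1777731, -1) = Rational(1, 1777731) ≈ 5.6252e-7)
Add(Function('x')(c), X) = Add(311, Rational(1, 1777731)) = Rational(552874342, 1777731)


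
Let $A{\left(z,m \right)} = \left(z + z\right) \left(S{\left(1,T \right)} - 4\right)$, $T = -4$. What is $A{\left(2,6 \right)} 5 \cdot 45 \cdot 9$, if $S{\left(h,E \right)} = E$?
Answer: $-64800$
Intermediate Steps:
$A{\left(z,m \right)} = - 16 z$ ($A{\left(z,m \right)} = \left(z + z\right) \left(-4 - 4\right) = 2 z \left(-8\right) = - 16 z$)
$A{\left(2,6 \right)} 5 \cdot 45 \cdot 9 = \left(-16\right) 2 \cdot 5 \cdot 45 \cdot 9 = \left(-32\right) 5 \cdot 45 \cdot 9 = \left(-160\right) 45 \cdot 9 = \left(-7200\right) 9 = -64800$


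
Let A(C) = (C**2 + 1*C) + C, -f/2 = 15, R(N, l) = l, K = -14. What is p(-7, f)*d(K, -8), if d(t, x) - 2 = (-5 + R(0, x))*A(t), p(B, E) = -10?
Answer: 21820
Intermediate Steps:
f = -30 (f = -2*15 = -30)
A(C) = C**2 + 2*C (A(C) = (C**2 + C) + C = (C + C**2) + C = C**2 + 2*C)
d(t, x) = 2 + t*(-5 + x)*(2 + t) (d(t, x) = 2 + (-5 + x)*(t*(2 + t)) = 2 + t*(-5 + x)*(2 + t))
p(-7, f)*d(K, -8) = -10*(2 - 5*(-14)*(2 - 14) - 14*(-8)*(2 - 14)) = -10*(2 - 5*(-14)*(-12) - 14*(-8)*(-12)) = -10*(2 - 840 - 1344) = -10*(-2182) = 21820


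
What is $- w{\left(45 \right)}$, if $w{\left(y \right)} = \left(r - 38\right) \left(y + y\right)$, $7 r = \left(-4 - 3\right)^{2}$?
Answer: $2790$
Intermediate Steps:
$r = 7$ ($r = \frac{\left(-4 - 3\right)^{2}}{7} = \frac{\left(-7\right)^{2}}{7} = \frac{1}{7} \cdot 49 = 7$)
$w{\left(y \right)} = - 62 y$ ($w{\left(y \right)} = \left(7 - 38\right) \left(y + y\right) = - 31 \cdot 2 y = - 62 y$)
$- w{\left(45 \right)} = - \left(-62\right) 45 = \left(-1\right) \left(-2790\right) = 2790$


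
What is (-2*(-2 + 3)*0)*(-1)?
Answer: 0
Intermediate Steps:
(-2*(-2 + 3)*0)*(-1) = (-2*1*0)*(-1) = -2*0*(-1) = 0*(-1) = 0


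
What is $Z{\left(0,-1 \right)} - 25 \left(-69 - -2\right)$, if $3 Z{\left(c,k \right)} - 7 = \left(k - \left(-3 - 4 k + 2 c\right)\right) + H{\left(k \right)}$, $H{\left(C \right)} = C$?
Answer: $\frac{5029}{3} \approx 1676.3$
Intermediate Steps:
$Z{\left(c,k \right)} = \frac{10}{3} + 2 k - \frac{2 c}{3}$ ($Z{\left(c,k \right)} = \frac{7}{3} + \frac{\left(k - \left(-3 - 4 k + 2 c\right)\right) + k}{3} = \frac{7}{3} + \frac{\left(k + \left(3 - 2 c + 4 k\right)\right) + k}{3} = \frac{7}{3} + \frac{\left(3 - 2 c + 5 k\right) + k}{3} = \frac{7}{3} + \frac{3 - 2 c + 6 k}{3} = \frac{7}{3} + \left(1 + 2 k - \frac{2 c}{3}\right) = \frac{10}{3} + 2 k - \frac{2 c}{3}$)
$Z{\left(0,-1 \right)} - 25 \left(-69 - -2\right) = \left(\frac{10}{3} + 2 \left(-1\right) - 0\right) - 25 \left(-69 - -2\right) = \left(\frac{10}{3} - 2 + 0\right) - 25 \left(-69 + 2\right) = \frac{4}{3} - -1675 = \frac{4}{3} + 1675 = \frac{5029}{3}$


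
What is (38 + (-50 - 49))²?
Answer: 3721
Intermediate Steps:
(38 + (-50 - 49))² = (38 - 99)² = (-61)² = 3721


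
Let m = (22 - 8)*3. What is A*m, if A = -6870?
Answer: -288540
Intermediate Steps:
m = 42 (m = 14*3 = 42)
A*m = -6870*42 = -288540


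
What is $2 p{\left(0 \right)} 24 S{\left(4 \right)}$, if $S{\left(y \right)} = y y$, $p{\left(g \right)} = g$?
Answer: $0$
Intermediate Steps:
$S{\left(y \right)} = y^{2}$
$2 p{\left(0 \right)} 24 S{\left(4 \right)} = 2 \cdot 0 \cdot 24 \cdot 4^{2} = 0 \cdot 24 \cdot 16 = 0 \cdot 16 = 0$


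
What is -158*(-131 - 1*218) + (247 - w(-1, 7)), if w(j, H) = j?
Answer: 55390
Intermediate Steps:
-158*(-131 - 1*218) + (247 - w(-1, 7)) = -158*(-131 - 1*218) + (247 - 1*(-1)) = -158*(-131 - 218) + (247 + 1) = -158*(-349) + 248 = 55142 + 248 = 55390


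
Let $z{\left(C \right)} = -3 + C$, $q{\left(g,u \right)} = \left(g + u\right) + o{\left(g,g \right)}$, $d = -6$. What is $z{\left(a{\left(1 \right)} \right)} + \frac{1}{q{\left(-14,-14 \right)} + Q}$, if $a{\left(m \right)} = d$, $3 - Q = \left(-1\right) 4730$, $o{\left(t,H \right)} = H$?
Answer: $- \frac{42218}{4691} \approx -8.9998$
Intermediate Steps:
$Q = 4733$ ($Q = 3 - \left(-1\right) 4730 = 3 - -4730 = 3 + 4730 = 4733$)
$q{\left(g,u \right)} = u + 2 g$ ($q{\left(g,u \right)} = \left(g + u\right) + g = u + 2 g$)
$a{\left(m \right)} = -6$
$z{\left(a{\left(1 \right)} \right)} + \frac{1}{q{\left(-14,-14 \right)} + Q} = \left(-3 - 6\right) + \frac{1}{\left(-14 + 2 \left(-14\right)\right) + 4733} = -9 + \frac{1}{\left(-14 - 28\right) + 4733} = -9 + \frac{1}{-42 + 4733} = -9 + \frac{1}{4691} = - \frac{42218}{4691}$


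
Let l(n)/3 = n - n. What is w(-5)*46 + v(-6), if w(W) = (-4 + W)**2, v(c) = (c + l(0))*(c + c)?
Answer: 3798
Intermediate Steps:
l(n) = 0 (l(n) = 3*(n - n) = 3*0 = 0)
v(c) = 2*c**2 (v(c) = (c + 0)*(c + c) = c*(2*c) = 2*c**2)
w(-5)*46 + v(-6) = (-4 - 5)**2*46 + 2*(-6)**2 = (-9)**2*46 + 2*36 = 81*46 + 72 = 3726 + 72 = 3798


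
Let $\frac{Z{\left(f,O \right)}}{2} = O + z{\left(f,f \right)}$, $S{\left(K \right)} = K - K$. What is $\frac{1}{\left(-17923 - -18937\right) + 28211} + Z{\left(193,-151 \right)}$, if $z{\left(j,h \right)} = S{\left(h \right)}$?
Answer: $- \frac{8825949}{29225} \approx -302.0$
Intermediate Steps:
$S{\left(K \right)} = 0$
$z{\left(j,h \right)} = 0$
$Z{\left(f,O \right)} = 2 O$ ($Z{\left(f,O \right)} = 2 \left(O + 0\right) = 2 O$)
$\frac{1}{\left(-17923 - -18937\right) + 28211} + Z{\left(193,-151 \right)} = \frac{1}{\left(-17923 - -18937\right) + 28211} + 2 \left(-151\right) = \frac{1}{\left(-17923 + 18937\right) + 28211} - 302 = \frac{1}{1014 + 28211} - 302 = \frac{1}{29225} - 302 = - \frac{8825949}{29225}$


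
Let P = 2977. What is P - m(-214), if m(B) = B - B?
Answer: 2977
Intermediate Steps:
m(B) = 0
P - m(-214) = 2977 - 1*0 = 2977 + 0 = 2977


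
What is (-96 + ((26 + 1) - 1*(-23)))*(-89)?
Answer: 4094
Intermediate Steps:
(-96 + ((26 + 1) - 1*(-23)))*(-89) = (-96 + (27 + 23))*(-89) = (-96 + 50)*(-89) = -46*(-89) = 4094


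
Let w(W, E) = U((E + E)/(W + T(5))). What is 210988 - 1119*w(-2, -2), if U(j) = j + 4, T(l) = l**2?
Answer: 4754252/23 ≈ 2.0671e+5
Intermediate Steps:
U(j) = 4 + j
w(W, E) = 4 + 2*E/(25 + W) (w(W, E) = 4 + (E + E)/(W + 5**2) = 4 + (2*E)/(W + 25) = 4 + (2*E)/(25 + W) = 4 + 2*E/(25 + W))
210988 - 1119*w(-2, -2) = 210988 - 1119*2*(50 - 2 + 2*(-2))/(25 - 2) = 210988 - 1119*2*(50 - 2 - 4)/23 = 210988 - 1119*2*(1/23)*44 = 210988 - 1119*88/23 = 210988 - 1*98472/23 = 210988 - 98472/23 = 4754252/23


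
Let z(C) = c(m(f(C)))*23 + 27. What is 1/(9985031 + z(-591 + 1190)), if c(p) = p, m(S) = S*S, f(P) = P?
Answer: 1/18237481 ≈ 5.4832e-8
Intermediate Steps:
m(S) = S²
z(C) = 27 + 23*C² (z(C) = C²*23 + 27 = 23*C² + 27 = 27 + 23*C²)
1/(9985031 + z(-591 + 1190)) = 1/(9985031 + (27 + 23*(-591 + 1190)²)) = 1/(9985031 + (27 + 23*599²)) = 1/(9985031 + (27 + 23*358801)) = 1/(9985031 + (27 + 8252423)) = 1/(9985031 + 8252450) = 1/18237481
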